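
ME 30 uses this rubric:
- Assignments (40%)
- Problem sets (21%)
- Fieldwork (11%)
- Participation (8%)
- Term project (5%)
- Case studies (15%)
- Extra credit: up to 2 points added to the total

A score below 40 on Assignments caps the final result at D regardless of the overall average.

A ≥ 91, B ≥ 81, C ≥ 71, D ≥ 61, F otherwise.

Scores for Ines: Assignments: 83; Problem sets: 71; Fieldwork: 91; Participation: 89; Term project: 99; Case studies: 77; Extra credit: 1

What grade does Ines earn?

Assignments score 83 ≥ 40: minimum met.
Weighted total:
  Assignments 83 × 0.4 = 33.2
  Problem sets 71 × 0.21 = 14.91
  Fieldwork 91 × 0.11 = 10.01
  Participation 89 × 0.08 = 7.12
  Term project 99 × 0.05 = 4.95
  Case studies 77 × 0.15 = 11.55
Sum = 81.74
Extra credit: 81.74 + 1 = 82.74
82.74 is ≥ 81 and < 91 → B

B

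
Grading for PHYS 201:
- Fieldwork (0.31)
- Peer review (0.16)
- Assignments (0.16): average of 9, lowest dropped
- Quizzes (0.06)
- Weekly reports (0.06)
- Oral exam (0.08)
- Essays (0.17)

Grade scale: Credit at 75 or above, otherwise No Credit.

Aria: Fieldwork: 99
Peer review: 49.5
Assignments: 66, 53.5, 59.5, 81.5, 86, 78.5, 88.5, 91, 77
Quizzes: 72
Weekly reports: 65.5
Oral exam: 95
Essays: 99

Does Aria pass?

Assignments: drop 53.5 → average of remaining 8 = 628/8 = 78.5
Weighted total:
  Fieldwork 99 × 0.31 = 30.69
  Peer review 49.5 × 0.16 = 7.92
  Assignments 78.5 × 0.16 = 12.56
  Quizzes 72 × 0.06 = 4.32
  Weekly reports 65.5 × 0.06 = 3.93
  Oral exam 95 × 0.08 = 7.6
  Essays 99 × 0.17 = 16.83
Sum = 83.85
83.85 ≥ 75 → Credit

Credit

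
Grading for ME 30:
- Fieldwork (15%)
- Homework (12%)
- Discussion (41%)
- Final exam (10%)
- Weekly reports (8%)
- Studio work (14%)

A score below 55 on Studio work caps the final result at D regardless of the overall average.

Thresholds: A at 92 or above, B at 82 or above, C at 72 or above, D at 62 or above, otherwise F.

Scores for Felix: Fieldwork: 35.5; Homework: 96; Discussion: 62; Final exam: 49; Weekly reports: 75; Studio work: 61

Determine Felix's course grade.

Studio work score 61 ≥ 55: minimum met.
Weighted total:
  Fieldwork 35.5 × 0.15 = 5.325
  Homework 96 × 0.12 = 11.52
  Discussion 62 × 0.41 = 25.42
  Final exam 49 × 0.1 = 4.9
  Weekly reports 75 × 0.08 = 6
  Studio work 61 × 0.14 = 8.54
Sum = 61.705
61.705 < 62 → F

F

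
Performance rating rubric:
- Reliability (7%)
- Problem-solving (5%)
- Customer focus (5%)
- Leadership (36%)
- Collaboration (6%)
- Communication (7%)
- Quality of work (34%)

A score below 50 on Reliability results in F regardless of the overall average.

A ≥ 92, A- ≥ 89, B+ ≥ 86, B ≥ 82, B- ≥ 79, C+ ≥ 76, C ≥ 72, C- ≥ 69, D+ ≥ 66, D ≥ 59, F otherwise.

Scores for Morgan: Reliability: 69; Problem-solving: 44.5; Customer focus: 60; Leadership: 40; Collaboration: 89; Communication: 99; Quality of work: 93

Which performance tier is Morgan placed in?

D+

Reliability score 69 ≥ 50: minimum met.
Weighted total:
  Reliability 69 × 0.07 = 4.83
  Problem-solving 44.5 × 0.05 = 2.225
  Customer focus 60 × 0.05 = 3
  Leadership 40 × 0.36 = 14.4
  Collaboration 89 × 0.06 = 5.34
  Communication 99 × 0.07 = 6.93
  Quality of work 93 × 0.34 = 31.62
Sum = 68.345
68.345 is ≥ 66 and < 69 → D+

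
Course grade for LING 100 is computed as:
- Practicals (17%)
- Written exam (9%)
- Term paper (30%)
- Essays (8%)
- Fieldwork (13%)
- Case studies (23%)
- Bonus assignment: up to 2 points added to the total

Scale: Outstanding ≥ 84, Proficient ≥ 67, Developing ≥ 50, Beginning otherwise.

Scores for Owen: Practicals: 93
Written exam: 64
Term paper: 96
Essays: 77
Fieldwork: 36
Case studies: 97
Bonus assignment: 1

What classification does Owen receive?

Weighted total:
  Practicals 93 × 0.17 = 15.81
  Written exam 64 × 0.09 = 5.76
  Term paper 96 × 0.3 = 28.8
  Essays 77 × 0.08 = 6.16
  Fieldwork 36 × 0.13 = 4.68
  Case studies 97 × 0.23 = 22.31
Sum = 83.52
Bonus assignment: 83.52 + 1 = 84.52
84.52 ≥ 84 → Outstanding

Outstanding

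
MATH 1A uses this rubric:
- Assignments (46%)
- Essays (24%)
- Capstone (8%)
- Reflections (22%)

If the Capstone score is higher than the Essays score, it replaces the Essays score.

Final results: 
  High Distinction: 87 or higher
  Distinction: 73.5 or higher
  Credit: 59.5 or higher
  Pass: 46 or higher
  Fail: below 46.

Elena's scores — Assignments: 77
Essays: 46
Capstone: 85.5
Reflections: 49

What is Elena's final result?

Capstone (85.5) > Essays (46), so Essays counts as 85.5.
Weighted total:
  Assignments 77 × 0.46 = 35.42
  Essays 85.5 × 0.24 = 20.52
  Capstone 85.5 × 0.08 = 6.84
  Reflections 49 × 0.22 = 10.78
Sum = 73.56
73.56 is ≥ 73.5 and < 87 → Distinction

Distinction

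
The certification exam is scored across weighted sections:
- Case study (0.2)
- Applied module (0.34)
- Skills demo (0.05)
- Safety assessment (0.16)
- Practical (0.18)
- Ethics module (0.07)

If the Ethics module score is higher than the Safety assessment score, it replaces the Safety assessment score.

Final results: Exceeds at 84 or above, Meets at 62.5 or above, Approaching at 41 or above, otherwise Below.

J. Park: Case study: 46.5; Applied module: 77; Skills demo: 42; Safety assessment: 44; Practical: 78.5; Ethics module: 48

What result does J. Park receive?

Ethics module (48) > Safety assessment (44), so Safety assessment counts as 48.
Weighted total:
  Case study 46.5 × 0.2 = 9.3
  Applied module 77 × 0.34 = 26.18
  Skills demo 42 × 0.05 = 2.1
  Safety assessment 48 × 0.16 = 7.68
  Practical 78.5 × 0.18 = 14.13
  Ethics module 48 × 0.07 = 3.36
Sum = 62.75
62.75 is ≥ 62.5 and < 84 → Meets

Meets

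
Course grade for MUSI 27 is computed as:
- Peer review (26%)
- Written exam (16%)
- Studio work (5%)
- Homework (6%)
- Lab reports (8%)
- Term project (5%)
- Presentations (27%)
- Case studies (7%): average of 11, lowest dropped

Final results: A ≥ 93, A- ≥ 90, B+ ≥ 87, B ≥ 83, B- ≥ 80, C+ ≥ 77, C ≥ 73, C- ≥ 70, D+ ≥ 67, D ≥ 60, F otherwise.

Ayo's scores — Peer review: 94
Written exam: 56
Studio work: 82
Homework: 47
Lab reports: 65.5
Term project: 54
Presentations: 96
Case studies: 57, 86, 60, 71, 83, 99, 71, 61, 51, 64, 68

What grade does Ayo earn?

C+

Case studies: drop 51 → average of remaining 10 = 720/10 = 72
Weighted total:
  Peer review 94 × 0.26 = 24.44
  Written exam 56 × 0.16 = 8.96
  Studio work 82 × 0.05 = 4.1
  Homework 47 × 0.06 = 2.82
  Lab reports 65.5 × 0.08 = 5.24
  Term project 54 × 0.05 = 2.7
  Presentations 96 × 0.27 = 25.92
  Case studies 72 × 0.07 = 5.04
Sum = 79.22
79.22 is ≥ 77 and < 80 → C+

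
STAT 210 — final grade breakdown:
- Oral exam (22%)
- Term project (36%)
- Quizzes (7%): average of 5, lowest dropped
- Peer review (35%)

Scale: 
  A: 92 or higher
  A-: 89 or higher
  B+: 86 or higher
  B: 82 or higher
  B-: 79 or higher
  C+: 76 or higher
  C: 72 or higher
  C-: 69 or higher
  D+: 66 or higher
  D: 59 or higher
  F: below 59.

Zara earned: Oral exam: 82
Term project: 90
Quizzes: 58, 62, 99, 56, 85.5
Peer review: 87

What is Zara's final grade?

Quizzes: drop 56 → average of remaining 4 = 304.5/4 = 76.125
Weighted total:
  Oral exam 82 × 0.22 = 18.04
  Term project 90 × 0.36 = 32.4
  Quizzes 76.125 × 0.07 = 5.32875
  Peer review 87 × 0.35 = 30.45
Sum = 86.21875
86.21875 is ≥ 86 and < 89 → B+

B+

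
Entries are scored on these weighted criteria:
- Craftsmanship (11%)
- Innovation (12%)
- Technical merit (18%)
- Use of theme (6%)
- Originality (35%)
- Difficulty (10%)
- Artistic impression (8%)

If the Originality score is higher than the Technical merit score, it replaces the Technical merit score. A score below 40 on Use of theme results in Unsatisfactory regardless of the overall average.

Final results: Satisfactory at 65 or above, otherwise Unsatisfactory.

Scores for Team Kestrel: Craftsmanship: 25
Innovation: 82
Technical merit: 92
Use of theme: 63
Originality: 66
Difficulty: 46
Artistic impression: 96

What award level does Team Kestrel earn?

Originality (66) ≤ Technical merit (92), so Technical merit stays at 92.
Use of theme score 63 ≥ 40: minimum met.
Weighted total:
  Craftsmanship 25 × 0.11 = 2.75
  Innovation 82 × 0.12 = 9.84
  Technical merit 92 × 0.18 = 16.56
  Use of theme 63 × 0.06 = 3.78
  Originality 66 × 0.35 = 23.1
  Difficulty 46 × 0.1 = 4.6
  Artistic impression 96 × 0.08 = 7.68
Sum = 68.31
68.31 ≥ 65 → Satisfactory

Satisfactory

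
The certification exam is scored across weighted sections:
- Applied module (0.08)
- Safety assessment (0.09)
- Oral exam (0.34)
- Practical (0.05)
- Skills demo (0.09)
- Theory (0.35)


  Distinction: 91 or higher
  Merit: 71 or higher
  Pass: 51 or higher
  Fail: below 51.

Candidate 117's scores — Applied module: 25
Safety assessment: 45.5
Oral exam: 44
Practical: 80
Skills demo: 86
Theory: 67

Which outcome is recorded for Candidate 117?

Pass

Weighted total:
  Applied module 25 × 0.08 = 2
  Safety assessment 45.5 × 0.09 = 4.095
  Oral exam 44 × 0.34 = 14.96
  Practical 80 × 0.05 = 4
  Skills demo 86 × 0.09 = 7.74
  Theory 67 × 0.35 = 23.45
Sum = 56.245
56.245 is ≥ 51 and < 71 → Pass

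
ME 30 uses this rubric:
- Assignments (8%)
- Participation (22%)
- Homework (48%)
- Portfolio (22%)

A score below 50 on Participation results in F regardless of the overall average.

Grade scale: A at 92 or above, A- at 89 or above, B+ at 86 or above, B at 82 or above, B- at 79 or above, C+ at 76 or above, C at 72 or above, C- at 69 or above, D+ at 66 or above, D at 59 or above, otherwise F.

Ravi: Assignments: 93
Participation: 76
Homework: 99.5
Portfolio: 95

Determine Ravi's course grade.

A

Participation score 76 ≥ 50: minimum met.
Weighted total:
  Assignments 93 × 0.08 = 7.44
  Participation 76 × 0.22 = 16.72
  Homework 99.5 × 0.48 = 47.76
  Portfolio 95 × 0.22 = 20.9
Sum = 92.82
92.82 ≥ 92 → A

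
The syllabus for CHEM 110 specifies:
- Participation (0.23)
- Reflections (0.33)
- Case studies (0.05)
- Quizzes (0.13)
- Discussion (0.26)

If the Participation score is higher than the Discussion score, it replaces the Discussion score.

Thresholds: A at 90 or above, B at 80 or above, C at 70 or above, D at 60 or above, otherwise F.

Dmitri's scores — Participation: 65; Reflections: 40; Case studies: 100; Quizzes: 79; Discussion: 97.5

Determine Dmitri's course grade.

Participation (65) ≤ Discussion (97.5), so Discussion stays at 97.5.
Weighted total:
  Participation 65 × 0.23 = 14.95
  Reflections 40 × 0.33 = 13.2
  Case studies 100 × 0.05 = 5
  Quizzes 79 × 0.13 = 10.27
  Discussion 97.5 × 0.26 = 25.35
Sum = 68.77
68.77 is ≥ 60 and < 70 → D

D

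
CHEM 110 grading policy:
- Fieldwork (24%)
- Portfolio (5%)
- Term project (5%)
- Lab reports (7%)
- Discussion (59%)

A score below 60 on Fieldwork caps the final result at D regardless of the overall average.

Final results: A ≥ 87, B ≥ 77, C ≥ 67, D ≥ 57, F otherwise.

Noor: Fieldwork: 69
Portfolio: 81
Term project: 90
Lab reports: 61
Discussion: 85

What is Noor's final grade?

Fieldwork score 69 ≥ 60: minimum met.
Weighted total:
  Fieldwork 69 × 0.24 = 16.56
  Portfolio 81 × 0.05 = 4.05
  Term project 90 × 0.05 = 4.5
  Lab reports 61 × 0.07 = 4.27
  Discussion 85 × 0.59 = 50.15
Sum = 79.53
79.53 is ≥ 77 and < 87 → B

B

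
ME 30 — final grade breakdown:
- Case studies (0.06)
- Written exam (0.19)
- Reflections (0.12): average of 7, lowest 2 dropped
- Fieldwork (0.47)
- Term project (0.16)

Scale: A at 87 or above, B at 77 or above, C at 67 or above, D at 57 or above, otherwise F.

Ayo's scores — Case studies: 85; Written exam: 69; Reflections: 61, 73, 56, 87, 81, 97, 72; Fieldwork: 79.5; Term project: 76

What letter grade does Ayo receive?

B

Reflections: drop 56, 61 → average of remaining 5 = 410/5 = 82
Weighted total:
  Case studies 85 × 0.06 = 5.1
  Written exam 69 × 0.19 = 13.11
  Reflections 82 × 0.12 = 9.84
  Fieldwork 79.5 × 0.47 = 37.365
  Term project 76 × 0.16 = 12.16
Sum = 77.575
77.575 is ≥ 77 and < 87 → B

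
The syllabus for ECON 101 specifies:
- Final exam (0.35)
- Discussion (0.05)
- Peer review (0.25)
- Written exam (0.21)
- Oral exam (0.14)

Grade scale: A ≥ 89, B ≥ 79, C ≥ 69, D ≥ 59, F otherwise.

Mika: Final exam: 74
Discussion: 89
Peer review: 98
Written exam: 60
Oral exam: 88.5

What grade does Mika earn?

B

Weighted total:
  Final exam 74 × 0.35 = 25.9
  Discussion 89 × 0.05 = 4.45
  Peer review 98 × 0.25 = 24.5
  Written exam 60 × 0.21 = 12.6
  Oral exam 88.5 × 0.14 = 12.39
Sum = 79.84
79.84 is ≥ 79 and < 89 → B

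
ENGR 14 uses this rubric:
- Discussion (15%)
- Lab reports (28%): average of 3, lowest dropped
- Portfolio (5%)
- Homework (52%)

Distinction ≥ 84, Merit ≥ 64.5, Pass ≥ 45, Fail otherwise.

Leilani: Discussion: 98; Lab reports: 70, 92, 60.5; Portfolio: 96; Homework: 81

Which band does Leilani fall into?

Lab reports: drop 60.5 → average of remaining 2 = 162/2 = 81
Weighted total:
  Discussion 98 × 0.15 = 14.7
  Lab reports 81 × 0.28 = 22.68
  Portfolio 96 × 0.05 = 4.8
  Homework 81 × 0.52 = 42.12
Sum = 84.3
84.3 ≥ 84 → Distinction

Distinction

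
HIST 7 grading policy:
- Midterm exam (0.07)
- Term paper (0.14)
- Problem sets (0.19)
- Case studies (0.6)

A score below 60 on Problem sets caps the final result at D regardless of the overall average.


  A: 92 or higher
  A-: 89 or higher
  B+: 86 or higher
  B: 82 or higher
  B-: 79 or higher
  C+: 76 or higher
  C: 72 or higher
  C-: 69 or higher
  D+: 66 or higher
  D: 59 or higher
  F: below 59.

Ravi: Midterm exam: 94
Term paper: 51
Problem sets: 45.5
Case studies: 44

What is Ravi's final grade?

F

Problem sets score 45.5 < 60: minimum not met.
Weighted total:
  Midterm exam 94 × 0.07 = 6.58
  Term paper 51 × 0.14 = 7.14
  Problem sets 45.5 × 0.19 = 8.645
  Case studies 44 × 0.6 = 26.4
Sum = 48.765
48.765 would be F; cap at D applies → F.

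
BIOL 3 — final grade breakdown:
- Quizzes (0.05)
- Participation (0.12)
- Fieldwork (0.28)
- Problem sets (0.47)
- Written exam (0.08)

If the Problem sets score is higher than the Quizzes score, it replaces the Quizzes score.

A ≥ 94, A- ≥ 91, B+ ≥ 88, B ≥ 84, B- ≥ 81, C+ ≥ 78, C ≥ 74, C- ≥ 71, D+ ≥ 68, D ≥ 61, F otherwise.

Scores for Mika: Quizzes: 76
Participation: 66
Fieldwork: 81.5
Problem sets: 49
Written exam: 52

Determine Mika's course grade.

Problem sets (49) ≤ Quizzes (76), so Quizzes stays at 76.
Weighted total:
  Quizzes 76 × 0.05 = 3.8
  Participation 66 × 0.12 = 7.92
  Fieldwork 81.5 × 0.28 = 22.82
  Problem sets 49 × 0.47 = 23.03
  Written exam 52 × 0.08 = 4.16
Sum = 61.73
61.73 is ≥ 61 and < 68 → D

D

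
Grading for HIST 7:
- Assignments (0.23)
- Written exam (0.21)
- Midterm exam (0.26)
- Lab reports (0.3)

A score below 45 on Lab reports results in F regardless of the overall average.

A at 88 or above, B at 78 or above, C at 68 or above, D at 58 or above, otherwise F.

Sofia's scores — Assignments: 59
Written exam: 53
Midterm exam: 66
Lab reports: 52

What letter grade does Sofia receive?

F

Lab reports score 52 ≥ 45: minimum met.
Weighted total:
  Assignments 59 × 0.23 = 13.57
  Written exam 53 × 0.21 = 11.13
  Midterm exam 66 × 0.26 = 17.16
  Lab reports 52 × 0.3 = 15.6
Sum = 57.46
57.46 < 58 → F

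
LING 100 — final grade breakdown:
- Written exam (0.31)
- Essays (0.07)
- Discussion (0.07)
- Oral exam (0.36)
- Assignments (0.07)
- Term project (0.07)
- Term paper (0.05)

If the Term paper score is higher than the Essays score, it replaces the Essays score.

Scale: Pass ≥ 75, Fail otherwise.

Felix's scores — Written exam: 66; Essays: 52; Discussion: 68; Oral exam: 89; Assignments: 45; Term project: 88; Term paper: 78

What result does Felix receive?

Term paper (78) > Essays (52), so Essays counts as 78.
Weighted total:
  Written exam 66 × 0.31 = 20.46
  Essays 78 × 0.07 = 5.46
  Discussion 68 × 0.07 = 4.76
  Oral exam 89 × 0.36 = 32.04
  Assignments 45 × 0.07 = 3.15
  Term project 88 × 0.07 = 6.16
  Term paper 78 × 0.05 = 3.9
Sum = 75.93
75.93 ≥ 75 → Pass

Pass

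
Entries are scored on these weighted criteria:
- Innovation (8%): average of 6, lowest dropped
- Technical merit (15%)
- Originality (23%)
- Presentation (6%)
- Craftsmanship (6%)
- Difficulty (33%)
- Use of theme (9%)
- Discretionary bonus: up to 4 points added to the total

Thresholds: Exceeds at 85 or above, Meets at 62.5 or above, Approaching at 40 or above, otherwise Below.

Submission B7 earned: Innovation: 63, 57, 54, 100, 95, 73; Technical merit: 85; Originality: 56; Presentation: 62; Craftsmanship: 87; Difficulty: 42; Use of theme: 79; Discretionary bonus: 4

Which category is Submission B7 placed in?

Meets

Innovation: drop 54 → average of remaining 5 = 388/5 = 77.6
Weighted total:
  Innovation 77.6 × 0.08 = 6.208
  Technical merit 85 × 0.15 = 12.75
  Originality 56 × 0.23 = 12.88
  Presentation 62 × 0.06 = 3.72
  Craftsmanship 87 × 0.06 = 5.22
  Difficulty 42 × 0.33 = 13.86
  Use of theme 79 × 0.09 = 7.11
Sum = 61.748
Discretionary bonus: 61.748 + 4 = 65.748
65.748 is ≥ 62.5 and < 85 → Meets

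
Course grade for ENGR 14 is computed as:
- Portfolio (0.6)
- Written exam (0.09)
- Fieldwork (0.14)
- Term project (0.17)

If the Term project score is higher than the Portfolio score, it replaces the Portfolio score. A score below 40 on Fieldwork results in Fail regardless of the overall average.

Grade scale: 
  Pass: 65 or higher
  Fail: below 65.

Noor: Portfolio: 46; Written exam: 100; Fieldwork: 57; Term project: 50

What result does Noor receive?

Fail

Term project (50) > Portfolio (46), so Portfolio counts as 50.
Fieldwork score 57 ≥ 40: minimum met.
Weighted total:
  Portfolio 50 × 0.6 = 30
  Written exam 100 × 0.09 = 9
  Fieldwork 57 × 0.14 = 7.98
  Term project 50 × 0.17 = 8.5
Sum = 55.48
55.48 < 65 → Fail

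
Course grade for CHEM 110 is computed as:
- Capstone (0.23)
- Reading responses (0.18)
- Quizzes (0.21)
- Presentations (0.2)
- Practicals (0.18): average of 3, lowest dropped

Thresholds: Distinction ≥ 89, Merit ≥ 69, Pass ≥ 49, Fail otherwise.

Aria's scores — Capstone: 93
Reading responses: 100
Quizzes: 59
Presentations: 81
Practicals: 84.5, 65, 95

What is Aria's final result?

Merit

Practicals: drop 65 → average of remaining 2 = 179.5/2 = 89.75
Weighted total:
  Capstone 93 × 0.23 = 21.39
  Reading responses 100 × 0.18 = 18
  Quizzes 59 × 0.21 = 12.39
  Presentations 81 × 0.2 = 16.2
  Practicals 89.75 × 0.18 = 16.155
Sum = 84.135
84.135 is ≥ 69 and < 89 → Merit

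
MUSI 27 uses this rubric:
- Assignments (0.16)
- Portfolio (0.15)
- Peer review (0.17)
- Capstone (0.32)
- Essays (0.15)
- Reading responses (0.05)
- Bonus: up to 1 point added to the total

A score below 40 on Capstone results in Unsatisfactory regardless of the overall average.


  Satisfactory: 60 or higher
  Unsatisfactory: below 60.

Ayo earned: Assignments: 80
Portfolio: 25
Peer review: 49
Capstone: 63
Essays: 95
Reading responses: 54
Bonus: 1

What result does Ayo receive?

Capstone score 63 ≥ 40: minimum met.
Weighted total:
  Assignments 80 × 0.16 = 12.8
  Portfolio 25 × 0.15 = 3.75
  Peer review 49 × 0.17 = 8.33
  Capstone 63 × 0.32 = 20.16
  Essays 95 × 0.15 = 14.25
  Reading responses 54 × 0.05 = 2.7
Sum = 61.99
Bonus: 61.99 + 1 = 62.99
62.99 ≥ 60 → Satisfactory

Satisfactory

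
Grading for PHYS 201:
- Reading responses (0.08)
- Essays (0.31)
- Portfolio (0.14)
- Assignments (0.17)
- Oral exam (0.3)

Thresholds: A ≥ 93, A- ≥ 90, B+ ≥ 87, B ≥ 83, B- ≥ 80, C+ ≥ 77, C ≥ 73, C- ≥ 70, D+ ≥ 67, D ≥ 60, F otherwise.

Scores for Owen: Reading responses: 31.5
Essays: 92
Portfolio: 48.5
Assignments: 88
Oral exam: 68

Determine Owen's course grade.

C

Weighted total:
  Reading responses 31.5 × 0.08 = 2.52
  Essays 92 × 0.31 = 28.52
  Portfolio 48.5 × 0.14 = 6.79
  Assignments 88 × 0.17 = 14.96
  Oral exam 68 × 0.3 = 20.4
Sum = 73.19
73.19 is ≥ 73 and < 77 → C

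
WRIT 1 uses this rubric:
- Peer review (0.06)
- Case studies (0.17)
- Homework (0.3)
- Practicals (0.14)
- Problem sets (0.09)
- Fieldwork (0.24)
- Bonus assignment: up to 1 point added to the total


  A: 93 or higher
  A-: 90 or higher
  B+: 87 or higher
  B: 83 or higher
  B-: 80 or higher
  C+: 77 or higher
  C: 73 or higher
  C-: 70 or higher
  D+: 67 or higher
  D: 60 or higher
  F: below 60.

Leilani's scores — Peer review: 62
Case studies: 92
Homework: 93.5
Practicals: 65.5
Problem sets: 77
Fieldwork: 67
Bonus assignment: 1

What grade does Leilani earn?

B-

Weighted total:
  Peer review 62 × 0.06 = 3.72
  Case studies 92 × 0.17 = 15.64
  Homework 93.5 × 0.3 = 28.05
  Practicals 65.5 × 0.14 = 9.17
  Problem sets 77 × 0.09 = 6.93
  Fieldwork 67 × 0.24 = 16.08
Sum = 79.59
Bonus assignment: 79.59 + 1 = 80.59
80.59 is ≥ 80 and < 83 → B-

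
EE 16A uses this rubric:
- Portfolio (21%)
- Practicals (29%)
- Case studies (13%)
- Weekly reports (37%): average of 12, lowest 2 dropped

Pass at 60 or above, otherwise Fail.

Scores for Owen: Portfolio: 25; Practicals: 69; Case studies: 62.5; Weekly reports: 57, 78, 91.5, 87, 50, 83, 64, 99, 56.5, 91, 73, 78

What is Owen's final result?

Pass

Weekly reports: drop 50, 56.5 → average of remaining 10 = 801.5/10 = 80.15
Weighted total:
  Portfolio 25 × 0.21 = 5.25
  Practicals 69 × 0.29 = 20.01
  Case studies 62.5 × 0.13 = 8.125
  Weekly reports 80.15 × 0.37 = 29.6555
Sum = 63.0405
63.0405 ≥ 60 → Pass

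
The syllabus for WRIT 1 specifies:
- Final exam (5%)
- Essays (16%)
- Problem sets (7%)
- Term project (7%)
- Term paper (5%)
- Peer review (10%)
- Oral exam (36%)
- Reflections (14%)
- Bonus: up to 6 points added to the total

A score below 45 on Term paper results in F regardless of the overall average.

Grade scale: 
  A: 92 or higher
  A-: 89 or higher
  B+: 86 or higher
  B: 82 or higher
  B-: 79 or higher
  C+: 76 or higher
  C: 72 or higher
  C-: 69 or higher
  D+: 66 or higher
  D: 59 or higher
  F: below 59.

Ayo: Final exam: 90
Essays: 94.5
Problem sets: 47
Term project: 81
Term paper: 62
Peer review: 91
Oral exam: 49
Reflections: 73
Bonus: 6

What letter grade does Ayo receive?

Term paper score 62 ≥ 45: minimum met.
Weighted total:
  Final exam 90 × 0.05 = 4.5
  Essays 94.5 × 0.16 = 15.12
  Problem sets 47 × 0.07 = 3.29
  Term project 81 × 0.07 = 5.67
  Term paper 62 × 0.05 = 3.1
  Peer review 91 × 0.1 = 9.1
  Oral exam 49 × 0.36 = 17.64
  Reflections 73 × 0.14 = 10.22
Sum = 68.64
Bonus: 68.64 + 6 = 74.64
74.64 is ≥ 72 and < 76 → C

C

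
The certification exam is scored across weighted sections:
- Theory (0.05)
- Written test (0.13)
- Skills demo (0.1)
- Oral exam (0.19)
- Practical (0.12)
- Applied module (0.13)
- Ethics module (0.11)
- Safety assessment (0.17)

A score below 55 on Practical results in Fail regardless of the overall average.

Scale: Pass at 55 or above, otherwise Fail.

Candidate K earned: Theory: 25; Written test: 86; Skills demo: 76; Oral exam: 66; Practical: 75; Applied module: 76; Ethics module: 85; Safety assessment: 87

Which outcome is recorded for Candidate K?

Pass

Practical score 75 ≥ 55: minimum met.
Weighted total:
  Theory 25 × 0.05 = 1.25
  Written test 86 × 0.13 = 11.18
  Skills demo 76 × 0.1 = 7.6
  Oral exam 66 × 0.19 = 12.54
  Practical 75 × 0.12 = 9
  Applied module 76 × 0.13 = 9.88
  Ethics module 85 × 0.11 = 9.35
  Safety assessment 87 × 0.17 = 14.79
Sum = 75.59
75.59 ≥ 55 → Pass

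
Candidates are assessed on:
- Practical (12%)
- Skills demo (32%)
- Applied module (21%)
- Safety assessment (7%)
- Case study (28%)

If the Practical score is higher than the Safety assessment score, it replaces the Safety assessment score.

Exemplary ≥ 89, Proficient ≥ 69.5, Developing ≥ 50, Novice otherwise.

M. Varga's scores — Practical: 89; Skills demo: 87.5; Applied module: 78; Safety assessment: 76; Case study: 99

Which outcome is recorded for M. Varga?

Exemplary

Practical (89) > Safety assessment (76), so Safety assessment counts as 89.
Weighted total:
  Practical 89 × 0.12 = 10.68
  Skills demo 87.5 × 0.32 = 28
  Applied module 78 × 0.21 = 16.38
  Safety assessment 89 × 0.07 = 6.23
  Case study 99 × 0.28 = 27.72
Sum = 89.01
89.01 ≥ 89 → Exemplary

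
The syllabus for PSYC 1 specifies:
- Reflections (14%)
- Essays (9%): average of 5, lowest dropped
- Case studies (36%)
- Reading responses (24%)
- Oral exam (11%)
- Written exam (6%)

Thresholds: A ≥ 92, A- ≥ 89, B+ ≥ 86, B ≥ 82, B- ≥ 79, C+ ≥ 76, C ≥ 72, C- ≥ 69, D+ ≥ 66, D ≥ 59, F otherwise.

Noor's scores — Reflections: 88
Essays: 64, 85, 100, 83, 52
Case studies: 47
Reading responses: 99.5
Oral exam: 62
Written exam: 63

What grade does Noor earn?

Essays: drop 52 → average of remaining 4 = 332/4 = 83
Weighted total:
  Reflections 88 × 0.14 = 12.32
  Essays 83 × 0.09 = 7.47
  Case studies 47 × 0.36 = 16.92
  Reading responses 99.5 × 0.24 = 23.88
  Oral exam 62 × 0.11 = 6.82
  Written exam 63 × 0.06 = 3.78
Sum = 71.19
71.19 is ≥ 69 and < 72 → C-

C-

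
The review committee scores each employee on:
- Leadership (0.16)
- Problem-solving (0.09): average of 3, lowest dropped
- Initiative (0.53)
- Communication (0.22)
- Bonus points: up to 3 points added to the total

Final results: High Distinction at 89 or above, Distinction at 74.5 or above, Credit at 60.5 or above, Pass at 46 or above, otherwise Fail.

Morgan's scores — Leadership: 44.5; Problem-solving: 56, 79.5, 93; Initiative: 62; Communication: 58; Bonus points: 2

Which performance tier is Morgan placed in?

Credit

Problem-solving: drop 56 → average of remaining 2 = 172.5/2 = 86.25
Weighted total:
  Leadership 44.5 × 0.16 = 7.12
  Problem-solving 86.25 × 0.09 = 7.7625
  Initiative 62 × 0.53 = 32.86
  Communication 58 × 0.22 = 12.76
Sum = 60.5025
Bonus points: 60.5025 + 2 = 62.5025
62.5025 is ≥ 60.5 and < 74.5 → Credit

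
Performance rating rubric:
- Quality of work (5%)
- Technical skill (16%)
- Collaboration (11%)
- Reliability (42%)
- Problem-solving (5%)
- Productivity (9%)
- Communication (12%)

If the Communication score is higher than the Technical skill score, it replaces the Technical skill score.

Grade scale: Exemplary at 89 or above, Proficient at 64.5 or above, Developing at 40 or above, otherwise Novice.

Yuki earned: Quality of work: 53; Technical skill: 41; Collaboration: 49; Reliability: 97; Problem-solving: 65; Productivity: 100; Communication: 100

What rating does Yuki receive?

Communication (100) > Technical skill (41), so Technical skill counts as 100.
Weighted total:
  Quality of work 53 × 0.05 = 2.65
  Technical skill 100 × 0.16 = 16
  Collaboration 49 × 0.11 = 5.39
  Reliability 97 × 0.42 = 40.74
  Problem-solving 65 × 0.05 = 3.25
  Productivity 100 × 0.09 = 9
  Communication 100 × 0.12 = 12
Sum = 89.03
89.03 ≥ 89 → Exemplary

Exemplary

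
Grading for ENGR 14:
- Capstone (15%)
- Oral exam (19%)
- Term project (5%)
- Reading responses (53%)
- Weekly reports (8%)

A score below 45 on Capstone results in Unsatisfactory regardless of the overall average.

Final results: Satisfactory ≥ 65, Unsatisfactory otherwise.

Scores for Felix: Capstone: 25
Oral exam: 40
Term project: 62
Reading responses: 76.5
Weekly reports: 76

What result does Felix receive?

Unsatisfactory

Capstone score 25 < 45: minimum not met.
Weighted total:
  Capstone 25 × 0.15 = 3.75
  Oral exam 40 × 0.19 = 7.6
  Term project 62 × 0.05 = 3.1
  Reading responses 76.5 × 0.53 = 40.545
  Weekly reports 76 × 0.08 = 6.08
Sum = 61.075
Because the Capstone minimum was not met, the result is Unsatisfactory.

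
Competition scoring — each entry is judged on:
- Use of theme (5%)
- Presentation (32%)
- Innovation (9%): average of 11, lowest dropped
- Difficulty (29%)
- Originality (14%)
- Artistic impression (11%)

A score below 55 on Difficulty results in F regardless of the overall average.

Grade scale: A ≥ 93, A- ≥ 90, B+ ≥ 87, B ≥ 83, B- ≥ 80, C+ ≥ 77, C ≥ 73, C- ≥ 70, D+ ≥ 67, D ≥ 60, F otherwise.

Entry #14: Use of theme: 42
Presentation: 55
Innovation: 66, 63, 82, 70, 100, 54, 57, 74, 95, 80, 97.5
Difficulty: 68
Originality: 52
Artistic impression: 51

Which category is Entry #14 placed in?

F

Innovation: drop 54 → average of remaining 10 = 784.5/10 = 78.45
Difficulty score 68 ≥ 55: minimum met.
Weighted total:
  Use of theme 42 × 0.05 = 2.1
  Presentation 55 × 0.32 = 17.6
  Innovation 78.45 × 0.09 = 7.0605
  Difficulty 68 × 0.29 = 19.72
  Originality 52 × 0.14 = 7.28
  Artistic impression 51 × 0.11 = 5.61
Sum = 59.3705
59.3705 < 60 → F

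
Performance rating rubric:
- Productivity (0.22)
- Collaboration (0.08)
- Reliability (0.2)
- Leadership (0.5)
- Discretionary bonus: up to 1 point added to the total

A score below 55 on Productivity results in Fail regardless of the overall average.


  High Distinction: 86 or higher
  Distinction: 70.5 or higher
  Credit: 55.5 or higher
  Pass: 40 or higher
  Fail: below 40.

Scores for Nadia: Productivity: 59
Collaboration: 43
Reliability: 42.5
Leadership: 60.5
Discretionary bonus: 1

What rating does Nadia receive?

Productivity score 59 ≥ 55: minimum met.
Weighted total:
  Productivity 59 × 0.22 = 12.98
  Collaboration 43 × 0.08 = 3.44
  Reliability 42.5 × 0.2 = 8.5
  Leadership 60.5 × 0.5 = 30.25
Sum = 55.17
Discretionary bonus: 55.17 + 1 = 56.17
56.17 is ≥ 55.5 and < 70.5 → Credit

Credit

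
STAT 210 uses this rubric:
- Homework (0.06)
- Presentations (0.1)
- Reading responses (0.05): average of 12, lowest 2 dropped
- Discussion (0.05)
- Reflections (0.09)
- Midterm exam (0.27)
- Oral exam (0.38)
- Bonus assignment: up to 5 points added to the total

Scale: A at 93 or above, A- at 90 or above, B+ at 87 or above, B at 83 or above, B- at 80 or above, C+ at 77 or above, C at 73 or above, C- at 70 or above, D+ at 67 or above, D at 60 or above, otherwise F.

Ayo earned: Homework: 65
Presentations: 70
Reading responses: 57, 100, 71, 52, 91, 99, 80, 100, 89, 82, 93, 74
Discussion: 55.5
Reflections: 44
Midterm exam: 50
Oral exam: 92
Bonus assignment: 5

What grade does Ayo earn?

Reading responses: drop 52, 57 → average of remaining 10 = 879/10 = 87.9
Weighted total:
  Homework 65 × 0.06 = 3.9
  Presentations 70 × 0.1 = 7
  Reading responses 87.9 × 0.05 = 4.395
  Discussion 55.5 × 0.05 = 2.775
  Reflections 44 × 0.09 = 3.96
  Midterm exam 50 × 0.27 = 13.5
  Oral exam 92 × 0.38 = 34.96
Sum = 70.49
Bonus assignment: 70.49 + 5 = 75.49
75.49 is ≥ 73 and < 77 → C

C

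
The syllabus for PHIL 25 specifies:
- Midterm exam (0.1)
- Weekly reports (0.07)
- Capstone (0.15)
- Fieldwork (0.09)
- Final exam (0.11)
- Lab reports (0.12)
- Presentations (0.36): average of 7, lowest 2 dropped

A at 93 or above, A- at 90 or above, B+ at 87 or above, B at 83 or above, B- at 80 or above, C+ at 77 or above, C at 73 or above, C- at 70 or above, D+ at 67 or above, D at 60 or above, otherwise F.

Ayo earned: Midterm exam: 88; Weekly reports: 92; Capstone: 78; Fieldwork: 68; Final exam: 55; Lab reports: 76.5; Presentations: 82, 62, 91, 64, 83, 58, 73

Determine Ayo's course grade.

C

Presentations: drop 58, 62 → average of remaining 5 = 393/5 = 78.6
Weighted total:
  Midterm exam 88 × 0.1 = 8.8
  Weekly reports 92 × 0.07 = 6.44
  Capstone 78 × 0.15 = 11.7
  Fieldwork 68 × 0.09 = 6.12
  Final exam 55 × 0.11 = 6.05
  Lab reports 76.5 × 0.12 = 9.18
  Presentations 78.6 × 0.36 = 28.296
Sum = 76.586
76.586 is ≥ 73 and < 77 → C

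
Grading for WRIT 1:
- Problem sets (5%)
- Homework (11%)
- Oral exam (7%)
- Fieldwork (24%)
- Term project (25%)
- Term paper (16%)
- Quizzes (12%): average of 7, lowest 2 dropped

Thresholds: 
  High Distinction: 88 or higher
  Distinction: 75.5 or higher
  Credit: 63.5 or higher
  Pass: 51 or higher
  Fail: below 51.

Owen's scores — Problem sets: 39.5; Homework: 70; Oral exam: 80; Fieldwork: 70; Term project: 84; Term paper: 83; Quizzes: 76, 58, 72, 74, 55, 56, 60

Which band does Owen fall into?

Quizzes: drop 55, 56 → average of remaining 5 = 340/5 = 68
Weighted total:
  Problem sets 39.5 × 0.05 = 1.975
  Homework 70 × 0.11 = 7.7
  Oral exam 80 × 0.07 = 5.6
  Fieldwork 70 × 0.24 = 16.8
  Term project 84 × 0.25 = 21
  Term paper 83 × 0.16 = 13.28
  Quizzes 68 × 0.12 = 8.16
Sum = 74.515
74.515 is ≥ 63.5 and < 75.5 → Credit

Credit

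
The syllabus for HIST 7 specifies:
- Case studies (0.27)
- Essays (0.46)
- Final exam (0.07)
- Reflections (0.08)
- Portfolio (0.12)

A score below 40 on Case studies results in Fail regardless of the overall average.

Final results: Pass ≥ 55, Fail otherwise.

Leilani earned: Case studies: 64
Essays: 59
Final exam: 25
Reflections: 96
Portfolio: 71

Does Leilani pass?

Case studies score 64 ≥ 40: minimum met.
Weighted total:
  Case studies 64 × 0.27 = 17.28
  Essays 59 × 0.46 = 27.14
  Final exam 25 × 0.07 = 1.75
  Reflections 96 × 0.08 = 7.68
  Portfolio 71 × 0.12 = 8.52
Sum = 62.37
62.37 ≥ 55 → Pass

Pass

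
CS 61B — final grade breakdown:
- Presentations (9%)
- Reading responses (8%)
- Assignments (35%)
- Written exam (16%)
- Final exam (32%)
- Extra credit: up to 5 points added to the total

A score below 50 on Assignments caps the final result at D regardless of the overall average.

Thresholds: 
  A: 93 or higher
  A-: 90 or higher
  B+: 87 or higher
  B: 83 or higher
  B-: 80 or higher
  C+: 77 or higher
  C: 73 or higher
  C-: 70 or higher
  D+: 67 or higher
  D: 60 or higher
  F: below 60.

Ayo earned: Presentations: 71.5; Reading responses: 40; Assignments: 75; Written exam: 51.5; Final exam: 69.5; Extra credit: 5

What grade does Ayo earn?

Assignments score 75 ≥ 50: minimum met.
Weighted total:
  Presentations 71.5 × 0.09 = 6.435
  Reading responses 40 × 0.08 = 3.2
  Assignments 75 × 0.35 = 26.25
  Written exam 51.5 × 0.16 = 8.24
  Final exam 69.5 × 0.32 = 22.24
Sum = 66.365
Extra credit: 66.365 + 5 = 71.365
71.365 is ≥ 70 and < 73 → C-

C-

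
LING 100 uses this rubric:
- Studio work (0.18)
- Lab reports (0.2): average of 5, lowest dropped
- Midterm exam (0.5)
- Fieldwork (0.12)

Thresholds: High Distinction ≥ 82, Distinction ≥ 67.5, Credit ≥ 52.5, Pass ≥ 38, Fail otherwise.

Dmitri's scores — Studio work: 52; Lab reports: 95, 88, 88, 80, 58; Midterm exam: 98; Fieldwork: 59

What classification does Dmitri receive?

High Distinction

Lab reports: drop 58 → average of remaining 4 = 351/4 = 87.75
Weighted total:
  Studio work 52 × 0.18 = 9.36
  Lab reports 87.75 × 0.2 = 17.55
  Midterm exam 98 × 0.5 = 49
  Fieldwork 59 × 0.12 = 7.08
Sum = 82.99
82.99 ≥ 82 → High Distinction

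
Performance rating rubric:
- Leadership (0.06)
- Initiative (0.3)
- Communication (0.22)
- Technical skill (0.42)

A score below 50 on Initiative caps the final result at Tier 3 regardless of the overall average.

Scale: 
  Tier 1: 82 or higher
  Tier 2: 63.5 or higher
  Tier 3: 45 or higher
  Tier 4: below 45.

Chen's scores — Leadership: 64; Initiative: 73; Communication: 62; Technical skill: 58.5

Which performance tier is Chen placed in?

Initiative score 73 ≥ 50: minimum met.
Weighted total:
  Leadership 64 × 0.06 = 3.84
  Initiative 73 × 0.3 = 21.9
  Communication 62 × 0.22 = 13.64
  Technical skill 58.5 × 0.42 = 24.57
Sum = 63.95
63.95 is ≥ 63.5 and < 82 → Tier 2

Tier 2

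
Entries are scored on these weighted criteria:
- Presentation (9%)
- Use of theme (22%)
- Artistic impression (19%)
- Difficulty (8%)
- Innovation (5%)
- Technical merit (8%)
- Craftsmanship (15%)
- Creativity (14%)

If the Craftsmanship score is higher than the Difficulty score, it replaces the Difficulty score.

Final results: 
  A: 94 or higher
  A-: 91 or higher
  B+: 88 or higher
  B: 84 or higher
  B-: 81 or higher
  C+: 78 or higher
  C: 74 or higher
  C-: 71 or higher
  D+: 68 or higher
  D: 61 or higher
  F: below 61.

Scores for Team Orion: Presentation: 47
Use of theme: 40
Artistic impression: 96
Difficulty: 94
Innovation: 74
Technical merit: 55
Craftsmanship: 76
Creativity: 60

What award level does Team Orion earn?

D

Craftsmanship (76) ≤ Difficulty (94), so Difficulty stays at 94.
Weighted total:
  Presentation 47 × 0.09 = 4.23
  Use of theme 40 × 0.22 = 8.8
  Artistic impression 96 × 0.19 = 18.24
  Difficulty 94 × 0.08 = 7.52
  Innovation 74 × 0.05 = 3.7
  Technical merit 55 × 0.08 = 4.4
  Craftsmanship 76 × 0.15 = 11.4
  Creativity 60 × 0.14 = 8.4
Sum = 66.69
66.69 is ≥ 61 and < 68 → D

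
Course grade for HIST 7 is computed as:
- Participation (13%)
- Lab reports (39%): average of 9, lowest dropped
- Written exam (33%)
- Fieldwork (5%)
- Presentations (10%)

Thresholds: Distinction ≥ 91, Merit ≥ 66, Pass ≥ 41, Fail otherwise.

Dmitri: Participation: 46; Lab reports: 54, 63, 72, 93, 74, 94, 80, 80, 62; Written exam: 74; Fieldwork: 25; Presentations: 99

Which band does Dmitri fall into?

Lab reports: drop 54 → average of remaining 8 = 618/8 = 77.25
Weighted total:
  Participation 46 × 0.13 = 5.98
  Lab reports 77.25 × 0.39 = 30.1275
  Written exam 74 × 0.33 = 24.42
  Fieldwork 25 × 0.05 = 1.25
  Presentations 99 × 0.1 = 9.9
Sum = 71.6775
71.6775 is ≥ 66 and < 91 → Merit

Merit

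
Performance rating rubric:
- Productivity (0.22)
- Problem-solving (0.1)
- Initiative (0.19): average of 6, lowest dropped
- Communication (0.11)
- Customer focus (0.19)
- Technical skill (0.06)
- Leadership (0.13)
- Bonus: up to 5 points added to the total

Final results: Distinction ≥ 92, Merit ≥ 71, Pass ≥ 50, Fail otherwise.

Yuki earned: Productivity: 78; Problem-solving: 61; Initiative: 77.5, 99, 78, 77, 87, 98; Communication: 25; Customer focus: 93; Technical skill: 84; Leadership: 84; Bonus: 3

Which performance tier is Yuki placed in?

Merit

Initiative: drop 77 → average of remaining 5 = 439.5/5 = 87.9
Weighted total:
  Productivity 78 × 0.22 = 17.16
  Problem-solving 61 × 0.1 = 6.1
  Initiative 87.9 × 0.19 = 16.701
  Communication 25 × 0.11 = 2.75
  Customer focus 93 × 0.19 = 17.67
  Technical skill 84 × 0.06 = 5.04
  Leadership 84 × 0.13 = 10.92
Sum = 76.341
Bonus: 76.341 + 3 = 79.341
79.341 is ≥ 71 and < 92 → Merit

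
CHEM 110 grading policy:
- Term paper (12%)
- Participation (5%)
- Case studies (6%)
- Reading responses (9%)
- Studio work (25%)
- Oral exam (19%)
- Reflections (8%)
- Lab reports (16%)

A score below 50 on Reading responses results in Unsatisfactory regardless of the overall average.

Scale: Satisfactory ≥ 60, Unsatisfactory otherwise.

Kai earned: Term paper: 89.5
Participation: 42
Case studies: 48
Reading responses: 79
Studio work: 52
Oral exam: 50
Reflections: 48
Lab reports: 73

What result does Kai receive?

Reading responses score 79 ≥ 50: minimum met.
Weighted total:
  Term paper 89.5 × 0.12 = 10.74
  Participation 42 × 0.05 = 2.1
  Case studies 48 × 0.06 = 2.88
  Reading responses 79 × 0.09 = 7.11
  Studio work 52 × 0.25 = 13
  Oral exam 50 × 0.19 = 9.5
  Reflections 48 × 0.08 = 3.84
  Lab reports 73 × 0.16 = 11.68
Sum = 60.85
60.85 ≥ 60 → Satisfactory

Satisfactory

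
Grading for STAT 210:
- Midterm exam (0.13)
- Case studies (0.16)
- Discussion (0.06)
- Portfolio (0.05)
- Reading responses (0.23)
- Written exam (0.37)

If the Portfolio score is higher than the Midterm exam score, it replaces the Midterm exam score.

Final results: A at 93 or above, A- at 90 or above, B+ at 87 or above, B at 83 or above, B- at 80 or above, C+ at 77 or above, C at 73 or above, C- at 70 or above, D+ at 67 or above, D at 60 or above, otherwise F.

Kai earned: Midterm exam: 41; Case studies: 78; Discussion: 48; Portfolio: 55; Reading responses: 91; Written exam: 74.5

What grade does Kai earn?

Portfolio (55) > Midterm exam (41), so Midterm exam counts as 55.
Weighted total:
  Midterm exam 55 × 0.13 = 7.15
  Case studies 78 × 0.16 = 12.48
  Discussion 48 × 0.06 = 2.88
  Portfolio 55 × 0.05 = 2.75
  Reading responses 91 × 0.23 = 20.93
  Written exam 74.5 × 0.37 = 27.565
Sum = 73.755
73.755 is ≥ 73 and < 77 → C

C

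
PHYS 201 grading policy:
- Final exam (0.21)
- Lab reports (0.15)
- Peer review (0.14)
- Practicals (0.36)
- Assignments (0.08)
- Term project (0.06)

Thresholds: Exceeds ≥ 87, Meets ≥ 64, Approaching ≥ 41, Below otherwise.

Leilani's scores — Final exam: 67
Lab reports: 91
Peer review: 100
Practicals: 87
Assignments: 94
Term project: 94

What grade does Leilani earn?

Meets

Weighted total:
  Final exam 67 × 0.21 = 14.07
  Lab reports 91 × 0.15 = 13.65
  Peer review 100 × 0.14 = 14
  Practicals 87 × 0.36 = 31.32
  Assignments 94 × 0.08 = 7.52
  Term project 94 × 0.06 = 5.64
Sum = 86.2
86.2 is ≥ 64 and < 87 → Meets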